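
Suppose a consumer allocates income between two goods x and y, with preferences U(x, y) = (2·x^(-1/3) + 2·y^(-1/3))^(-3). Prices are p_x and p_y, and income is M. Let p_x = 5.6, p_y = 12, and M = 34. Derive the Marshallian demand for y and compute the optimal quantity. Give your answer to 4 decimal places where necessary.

y* = 1.5512

MRS = MU_x/MU_y = (y/x)^(4/3). Set equal to p_x/p_y.
Hence y/x = (p_x/p_y)^(1/(4/3)), i.e. raised to the 0.75 power.
Substitute y = (y/x)·x into the budget: x* = M/(p_x + p_y·(y/x)).
Numerically y/x = 0.564618, so x* = 34/(5.6 + 12·0.564618) = 2.7474 and y* = 0.564618·2.7474 = 1.5512.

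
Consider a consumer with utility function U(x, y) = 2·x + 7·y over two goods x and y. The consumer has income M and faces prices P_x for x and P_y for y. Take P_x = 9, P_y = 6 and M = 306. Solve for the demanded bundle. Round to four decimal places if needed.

x* = 0, y* = 51

Perfect substitutes: compare marginal utility per dollar. 2/P_x vs 7/P_y → 0.2222 vs 1.1667.
y gives more utility per dollar, so spend all income on y: y* = M/P_y, x* = 0.
Numerically: x* = 0, y* = 51.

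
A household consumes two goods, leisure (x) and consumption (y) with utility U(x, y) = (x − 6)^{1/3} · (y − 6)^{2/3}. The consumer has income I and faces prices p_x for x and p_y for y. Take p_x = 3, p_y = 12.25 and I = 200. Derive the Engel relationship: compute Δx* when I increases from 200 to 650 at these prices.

Δx* = 50

MRS = (1/2)·(y−6)/(x−6). Tangency with p_x/p_y gives y−6 = 2·(p_x/p_y)·(x−6).
After buying the subsistence bundle (6, 6), a share 1/3 of the remaining income goes to x: x* = 6 + 1/3·(I − 6p_x − 6p_y)/p_x.
Discretionary income = 200 − 6·3 − 6·12.25 = 108.5; x* = 6 + 1/3·108.5/3 = 18.0556.
At I' = 650: x* = 68.0556. Change: 68.0556 − 18.0556 = 50.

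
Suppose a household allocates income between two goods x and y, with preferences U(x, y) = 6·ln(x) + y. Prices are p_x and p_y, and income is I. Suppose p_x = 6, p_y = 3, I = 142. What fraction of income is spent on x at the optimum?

Set MRS = p_x/p_y: (6/x)/1 = p_x/p_y.
So x*(p_x,p_y) = 6·p_y/p_x, independent of income; and y* = (I − 6·p_y)/p_y.
At the given prices: x* = 6·3/6 = 3, and y* = 41.3333.
Expenditure on x: 6·3 = 18; share = 0.1268.

share on x = 0.1268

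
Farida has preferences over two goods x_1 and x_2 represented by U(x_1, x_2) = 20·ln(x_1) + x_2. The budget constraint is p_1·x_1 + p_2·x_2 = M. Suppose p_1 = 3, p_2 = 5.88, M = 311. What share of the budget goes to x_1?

MU_x_1 = 20/x_1, MU_x_2 = 1. Tangency: 20/x_1 = p_1/p_2.
So x_1*(p_1,p_2) = 20·p_2/p_1, independent of income; and x_2* = (M − 20·p_2)/p_2.
At the given prices: x_1* = 20·5.88/3 = 39.2, and x_2* = 32.8912.
Expenditure on x_1: 3·39.2 = 117.6; share = 0.3781.

share on x_1 = 0.3781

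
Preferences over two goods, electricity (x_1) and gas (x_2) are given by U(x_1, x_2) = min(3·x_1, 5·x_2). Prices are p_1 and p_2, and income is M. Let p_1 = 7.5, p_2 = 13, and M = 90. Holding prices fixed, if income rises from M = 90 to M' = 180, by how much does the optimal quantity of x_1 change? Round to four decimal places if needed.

Δx_1* = 5.8824

Leontief preferences: the optimum is at the kink where x_1/5 = x_2/3, i.e. x_2 = (3/5)·x_1.
Budget: p_1·x_1 + p_2·(3/5)·x_1 = M, so (5·p_1 + 3·p_2)·x_1 = 5·M.
Demand: x_1*(p_1,p_2,M) = 5·M/(5·p_1 + 3·p_2), x_2* = 3·M/(5·p_1 + 3·p_2).
Here 5·7.5 + 3·13 = 76.5, giving x_1* = 5.8824.
At M' = 180: x_1* = 11.7647. Change: 11.7647 − 5.8824 = 5.8824.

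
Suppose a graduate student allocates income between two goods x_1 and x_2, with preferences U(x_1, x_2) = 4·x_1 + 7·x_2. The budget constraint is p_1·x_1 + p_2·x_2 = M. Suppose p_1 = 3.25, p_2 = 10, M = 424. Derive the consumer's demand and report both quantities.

x_1* = 130.4615, x_2* = 0

Linear utility — the consumer picks whichever good has higher MU/price: 4/3.25 = 1.2308 vs 7/10 = 0.7.
x_1 gives more utility per dollar, so spend all income on x_1: x_1* = M/p_1, x_2* = 0.
Numerically: x_1* = 130.4615, x_2* = 0.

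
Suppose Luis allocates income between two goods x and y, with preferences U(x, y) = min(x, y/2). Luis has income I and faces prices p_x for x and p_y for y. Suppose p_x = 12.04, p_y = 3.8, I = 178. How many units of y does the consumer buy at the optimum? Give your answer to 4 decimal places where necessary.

Leontief preferences: the optimum is at the kink where x/1 = y/2, i.e. y = 2·x.
Budget: p_x·x + p_y·2·x = I, so (p_x + 2·p_y)·x = I.
Demand: x*(p_x,p_y,I) = I/(p_x + 2·p_y), y* = 2·I/(p_x + 2·p_y).
Here 12.04 + 2·3.8 = 19.64, giving y* = 18.1263.

y* = 18.1263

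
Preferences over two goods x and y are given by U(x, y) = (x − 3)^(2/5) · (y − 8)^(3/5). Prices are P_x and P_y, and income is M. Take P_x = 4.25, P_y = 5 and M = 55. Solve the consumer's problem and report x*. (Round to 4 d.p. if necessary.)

Substituting into the budget: x* = 3 + 0.4·(M − 3·P_x − 8·P_y)/P_x, and y* = 8 + 0.6·(…)/P_y.
Discretionary income = 55 − 3·4.25 − 8·5 = 2.25; x* = 3 + 0.4·2.25/4.25 = 3.2118.

x* = 3.2118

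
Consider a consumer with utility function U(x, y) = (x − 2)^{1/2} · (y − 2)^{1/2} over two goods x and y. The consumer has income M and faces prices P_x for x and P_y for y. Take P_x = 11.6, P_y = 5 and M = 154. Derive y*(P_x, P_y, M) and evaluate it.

This is Cobb-Douglas in (x−2, y−2): tangency gives 0.5·P_y·(y−2) = 0.5·P_x·(x−2).
Substituting into the budget: x* = 2 + 0.5·(M − 2·P_x − 2·P_y)/P_x, and y* = 2 + 0.5·(…)/P_y.
Discretionary income = 154 − 2·11.6 − 2·5 = 120.8; y* = 2 + 0.5·120.8/5 = 14.08.

y* = 14.08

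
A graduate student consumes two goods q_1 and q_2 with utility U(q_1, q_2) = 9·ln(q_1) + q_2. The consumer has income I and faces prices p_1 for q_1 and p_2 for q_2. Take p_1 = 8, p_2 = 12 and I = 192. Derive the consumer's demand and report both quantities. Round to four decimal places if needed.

MU_q_1 = 9/q_1, MU_q_2 = 1. Tangency: 9/q_1 = p_1/p_2.
So q_1*(p_1,p_2) = 9·p_2/p_1, independent of income; and q_2* = (I − 9·p_2)/p_2.
At the given prices: q_1* = 9·12/8 = 13.5, and q_2* = 7.

q_1* = 13.5, q_2* = 7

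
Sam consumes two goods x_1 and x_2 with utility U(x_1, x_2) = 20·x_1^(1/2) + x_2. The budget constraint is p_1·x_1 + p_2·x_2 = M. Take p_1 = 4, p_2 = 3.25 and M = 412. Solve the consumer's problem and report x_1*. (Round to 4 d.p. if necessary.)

x_1* = 66.0156

Set MRS = p_1/p_2: 10·x_1^(−1/2) = p_1/p_2.
Thus x_1* = (10·p_2/p_1)² — independent of M — with the rest of income spent on x_2.
Plugging in: x_1* = (10·3.25/4)² = 66.0156.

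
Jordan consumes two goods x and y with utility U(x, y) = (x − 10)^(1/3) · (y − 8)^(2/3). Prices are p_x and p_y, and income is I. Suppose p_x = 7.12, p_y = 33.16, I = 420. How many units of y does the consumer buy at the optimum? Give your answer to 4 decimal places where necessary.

y* = 9.6791

MRS = (1/2)·(y−8)/(x−10). Tangency with p_x/p_y gives y−8 = 2·(p_x/p_y)·(x−10).
Substituting into the budget: x* = 10 + 1/3·(I − 10·p_x − 8·p_y)/p_x, and y* = 8 + 2/3·(…)/p_y.
Discretionary income = 420 − 10·7.12 − 8·33.16 = 83.52; y* = 8 + 2/3·83.52/33.16 = 9.6791.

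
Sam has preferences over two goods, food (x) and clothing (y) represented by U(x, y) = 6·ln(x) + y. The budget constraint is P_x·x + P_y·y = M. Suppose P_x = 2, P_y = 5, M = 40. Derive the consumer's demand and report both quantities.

Set MRS = P_x/P_y: (6/x)/1 = P_x/P_y.
So x*(P_x,P_y) = 6·P_y/P_x, independent of income; and y* = (M − 6·P_y)/P_y.
At the given prices: x* = 6·5/2 = 15, and y* = 2.

x* = 15, y* = 2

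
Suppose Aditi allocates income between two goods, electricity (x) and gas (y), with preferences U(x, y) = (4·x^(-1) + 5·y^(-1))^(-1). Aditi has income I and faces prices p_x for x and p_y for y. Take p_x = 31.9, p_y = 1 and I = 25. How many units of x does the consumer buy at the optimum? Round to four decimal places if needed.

MU_x ∝ 4·x^(-2), MU_y ∝ 5·y^(-2), so MRS = (4/5)·(y/x)^(2) = p_x/p_y.
Hence y/x = ((5/4)·p_x/p_y)^(1/(2)), i.e. raised to the 0.5 power.
Substitute y = (y/x)·x into the budget: x* = I/(p_x + p_y·(y/x)).
Numerically y/x = 6.314665, so x* = 25/(31.9 + 1·6.314665) = 0.6542.

x* = 0.6542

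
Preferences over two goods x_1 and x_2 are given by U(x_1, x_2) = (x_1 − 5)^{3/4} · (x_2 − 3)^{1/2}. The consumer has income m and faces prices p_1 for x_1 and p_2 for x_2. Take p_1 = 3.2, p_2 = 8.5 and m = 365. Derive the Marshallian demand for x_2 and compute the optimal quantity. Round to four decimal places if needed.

After buying the subsistence bundle (5, 3), a share 0.6 of the remaining income goes to x_1: x_1* = 5 + 0.6·(m − 5p_1 − 3p_2)/p_1.
Discretionary income = 365 − 5·3.2 − 3·8.5 = 323.5; x_2* = 3 + 0.4·323.5/8.5 = 18.2235.

x_2* = 18.2235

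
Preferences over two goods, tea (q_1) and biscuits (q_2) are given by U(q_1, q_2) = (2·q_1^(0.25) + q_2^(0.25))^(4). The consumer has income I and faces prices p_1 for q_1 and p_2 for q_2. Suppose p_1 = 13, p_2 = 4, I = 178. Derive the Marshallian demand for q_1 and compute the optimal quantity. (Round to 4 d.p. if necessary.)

q_1* = 8.6233

Numerically q_2/q_1 = 1.910459, so q_1* = 178/(13 + 4·1.910459) = 8.6233.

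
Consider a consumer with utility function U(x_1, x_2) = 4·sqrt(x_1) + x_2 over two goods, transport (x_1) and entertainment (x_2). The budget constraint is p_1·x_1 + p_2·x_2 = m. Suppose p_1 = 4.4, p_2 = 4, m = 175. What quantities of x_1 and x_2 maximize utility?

Set MRS = p_1/p_2: 2·x_1^(−1/2) = p_1/p_2.
Solve: √x_1 = 2·p_2/p_1, so x_1*(p_1,p_2) = (2·p_2/p_1)², and x_2* = (m − p_1·x_1*)/p_2.
Plugging in: x_1* = (2·4/4.4)² = 3.3058, x_2* = 40.1136.

x_1* = 3.3058, x_2* = 40.1136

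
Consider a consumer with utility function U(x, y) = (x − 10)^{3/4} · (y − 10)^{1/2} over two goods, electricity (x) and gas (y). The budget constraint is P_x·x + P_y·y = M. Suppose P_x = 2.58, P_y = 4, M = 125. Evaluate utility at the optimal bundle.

This is Cobb-Douglas in (x−10, y−10): tangency gives 0.75·P_y·(y−10) = 0.5·P_x·(x−10).
After buying the subsistence bundle (10, 10), a share 0.6 of the remaining income goes to x: x* = 10 + 0.6·(M − 10P_x − 10P_y)/P_x.
Discretionary income = 125 − 10·2.58 − 10·4 = 59.2; x* = 10 + 0.6·59.2/2.58 = 23.7674; y* = 10 + 0.4·59.2/4 = 15.92.
Utility at the optimum: U(23.7674, 15.92) = 17.39.

V = 17.39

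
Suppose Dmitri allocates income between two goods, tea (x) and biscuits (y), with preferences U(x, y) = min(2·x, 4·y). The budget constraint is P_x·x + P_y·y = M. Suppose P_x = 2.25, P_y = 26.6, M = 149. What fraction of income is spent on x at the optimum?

Leontief preferences: the optimum is at the kink where x/4 = y/2, i.e. y = (1/2)·x.
Budget: P_x·x + P_y·(1/2)·x = M, so (4·P_x + 2·P_y)·x = 4·M.
Demand: x*(P_x,P_y,M) = 4·M/(4·P_x + 2·P_y), y* = 2·M/(4·P_x + 2·P_y).
Here 4·2.25 + 2·26.6 = 62.2, giving x* = 9.582 and y* = 4.791.
Expenditure on x: 2.25·9.582 = 21.5595; share = 0.1447.

share on x = 0.1447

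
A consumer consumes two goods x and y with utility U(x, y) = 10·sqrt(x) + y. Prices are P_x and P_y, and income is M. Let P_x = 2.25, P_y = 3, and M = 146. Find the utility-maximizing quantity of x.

Solve: √x = 5·P_y/P_x, so x*(P_x,P_y) = (5·P_y/P_x)², and y* = (M − P_x·x*)/P_y.
Plugging in: x* = (5·3/2.25)² = 44.4444.

x* = 44.4444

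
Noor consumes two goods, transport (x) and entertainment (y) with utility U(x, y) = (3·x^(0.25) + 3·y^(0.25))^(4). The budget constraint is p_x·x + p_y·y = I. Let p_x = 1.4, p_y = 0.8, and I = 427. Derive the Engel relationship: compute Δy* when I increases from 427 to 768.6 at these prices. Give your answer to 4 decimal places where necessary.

Δy* = 233.3555

From the CES first-order condition, (y/x)^(0.75) = p_x/p_y.
Hence y/x = (p_x/p_y)^(1/(0.75)), i.e. raised to the 4/3 power.
Substitute y = (y/x)·x into the budget: x* = I/(p_x + p_y·(y/x)).
Numerically y/x = 2.108874, so x* = 427/(1.4 + 0.8·2.108874) = 138.3175 and y* = 2.108874·138.3175 = 291.6943.
At I' = 768.6: y* = 525.0498. Change: 525.0498 − 291.6943 = 233.3555.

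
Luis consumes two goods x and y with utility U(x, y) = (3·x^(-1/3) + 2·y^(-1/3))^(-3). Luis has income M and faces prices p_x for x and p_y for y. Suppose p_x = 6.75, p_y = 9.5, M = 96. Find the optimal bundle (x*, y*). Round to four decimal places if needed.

MRS = MU_x/MU_y = (3/2)·(y/x)^(4/3). Set equal to p_x/p_y.
Hence y/x = ((2/3)·p_x/p_y)^(1/(4/3)), i.e. raised to the 0.75 power.
Substitute y = (y/x)·x into the budget: x* = M/(p_x + p_y·(y/x)).
Numerically y/x = 0.570974, so x* = 96/(6.75 + 9.5·0.570974) = 7.8855 and y* = 0.570974·7.8855 = 4.5024.

x* = 7.8855, y* = 4.5024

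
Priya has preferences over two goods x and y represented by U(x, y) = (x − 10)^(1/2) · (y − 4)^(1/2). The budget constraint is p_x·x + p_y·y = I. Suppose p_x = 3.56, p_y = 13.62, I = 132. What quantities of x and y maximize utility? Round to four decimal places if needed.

Let x' = x−10, y' = y−4. MRS = y'/x' = p_x/p_y.
After buying the subsistence bundle (10, 4), a share 0.5 of the remaining income goes to x: x* = 10 + 0.5·(I − 10p_x − 4p_y)/p_x.
Discretionary income = 132 − 10·3.56 − 4·13.62 = 41.92; x* = 10 + 0.5·41.92/3.56 = 15.8876; y* = 4 + 0.5·41.92/13.62 = 5.5389.

x* = 15.8876, y* = 5.5389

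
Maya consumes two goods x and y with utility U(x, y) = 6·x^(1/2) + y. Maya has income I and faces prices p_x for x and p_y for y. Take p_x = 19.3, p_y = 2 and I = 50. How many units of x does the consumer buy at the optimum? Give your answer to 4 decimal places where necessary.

MU_x = 3/√x, MU_y = 1. Tangency: 3/√x = p_x/p_y.
Thus x* = (3·p_y/p_x)² — independent of I — with the rest of income spent on y.
Plugging in: x* = (3·2/19.3)² = 0.0966.

x* = 0.0966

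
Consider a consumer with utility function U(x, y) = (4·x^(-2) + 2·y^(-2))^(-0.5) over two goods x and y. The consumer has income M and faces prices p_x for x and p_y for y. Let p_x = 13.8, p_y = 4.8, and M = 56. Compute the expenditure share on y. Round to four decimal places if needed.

share on y = 0.2819

MRS = MU_x/MU_y = 2·(y/x)^(3). Set equal to p_x/p_y.
Solve for the ratio: y/x = [(1/2)·p_x/p_y]^(1/3).
Substitute y = (y/x)·x into the budget: x* = M/(p_x + p_y·(y/x)).
Numerically y/x = 1.128589, so x* = 56/(13.8 + 4.8·1.128589) = 2.9141 and y* = 1.128589·2.9141 = 3.2888.
Expenditure on y: 4.8·3.2888 = 15.7861; share = 0.2819.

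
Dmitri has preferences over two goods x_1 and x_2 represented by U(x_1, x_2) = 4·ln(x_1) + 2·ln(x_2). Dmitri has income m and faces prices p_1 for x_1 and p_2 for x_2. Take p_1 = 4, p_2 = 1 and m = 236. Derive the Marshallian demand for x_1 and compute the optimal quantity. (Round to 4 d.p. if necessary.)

MU_x_1/MU_x_2 = (4·x_2)/(2·x_1); tangency sets this equal to p_1/p_2.
Rearranging, p_2·x_2 = (1/2)·p_1·x_1. Substituting into the budget gives p_1·x_1·(1 + (1/2)) = m.
Demand: x_1*(p_1,p_2,m) = 2/3·m/p_1 and x_2* = 1/3·m/p_2.
At p_1=4, p_2=1, m=236: x_1* = 2/3·236/4 = 39.3333.

x_1* = 39.3333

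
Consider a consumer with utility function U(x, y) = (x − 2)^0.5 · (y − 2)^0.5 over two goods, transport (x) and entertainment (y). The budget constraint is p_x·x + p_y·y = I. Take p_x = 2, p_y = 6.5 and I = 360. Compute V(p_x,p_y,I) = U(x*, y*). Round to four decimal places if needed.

V = 47.5655

MRS = (y−2)/(x−2). Tangency with p_x/p_y gives y−2 = (p_x/p_y)·(x−2).
After buying the subsistence bundle (2, 2), a share 0.5 of the remaining income goes to x: x* = 2 + 0.5·(I − 2p_x − 2p_y)/p_x.
Discretionary income = 360 − 2·2 − 2·6.5 = 343; x* = 2 + 0.5·343/2 = 87.75; y* = 2 + 0.5·343/6.5 = 28.3846.
Utility at the optimum: U(87.75, 28.3846) = 47.5655.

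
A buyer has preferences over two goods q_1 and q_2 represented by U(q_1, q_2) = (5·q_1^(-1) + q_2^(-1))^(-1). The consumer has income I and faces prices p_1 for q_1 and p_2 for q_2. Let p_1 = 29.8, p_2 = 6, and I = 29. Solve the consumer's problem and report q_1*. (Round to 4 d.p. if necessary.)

q_1* = 0.8105

With the ratio pinned down, the budget gives q_1* = I/(p_1 + p_2·(q_2/q_1)) and q_2* = (q_2/q_1)·q_1*.
Numerically q_2/q_1 = 0.996661, so q_1* = 29/(29.8 + 6·0.996661) = 0.8105.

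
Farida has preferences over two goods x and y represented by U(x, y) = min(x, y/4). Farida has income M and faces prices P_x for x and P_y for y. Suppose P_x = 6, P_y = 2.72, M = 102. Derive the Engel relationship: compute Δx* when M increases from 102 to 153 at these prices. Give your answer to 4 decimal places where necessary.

Leontief preferences: the optimum is at the kink where x/1 = y/4, i.e. y = 4·x.
Budget: P_x·x + P_y·4·x = M, so (P_x + 4·P_y)·x = M.
Demand: x*(P_x,P_y,M) = M/(P_x + 4·P_y), y* = 4·M/(P_x + 4·P_y).
Here 6 + 4·2.72 = 16.88, giving x* = 6.0427.
At M' = 153: x* = 9.064. Change: 9.064 − 6.0427 = 3.0213.

Δx* = 3.0213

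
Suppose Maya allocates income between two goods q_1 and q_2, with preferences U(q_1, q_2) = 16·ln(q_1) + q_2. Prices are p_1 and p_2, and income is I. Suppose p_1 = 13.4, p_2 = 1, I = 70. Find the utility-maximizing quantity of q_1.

q_1* = 1.194

MU_q_1 = 16/q_1, MU_q_2 = 1. Tangency: 16/q_1 = p_1/p_2.
So q_1*(p_1,p_2) = 16·p_2/p_1, independent of income; and q_2* = (I − 16·p_2)/p_2.
At the given prices: q_1* = 16·1/13.4 = 1.194.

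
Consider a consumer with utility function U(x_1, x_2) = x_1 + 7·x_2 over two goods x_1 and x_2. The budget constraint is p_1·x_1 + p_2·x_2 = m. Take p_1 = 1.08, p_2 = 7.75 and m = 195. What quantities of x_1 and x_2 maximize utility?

x_1 gives more utility per dollar, so spend all income on x_1: x_1* = m/p_1, x_2* = 0.
Numerically: x_1* = 180.5556, x_2* = 0.

x_1* = 180.5556, x_2* = 0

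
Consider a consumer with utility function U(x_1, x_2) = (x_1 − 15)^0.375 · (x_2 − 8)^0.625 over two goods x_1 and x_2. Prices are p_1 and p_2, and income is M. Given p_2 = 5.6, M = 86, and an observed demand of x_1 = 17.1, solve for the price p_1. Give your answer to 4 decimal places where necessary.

p_1 = 2

Let x_1' = x_1−15, x_2' = x_2−8. MRS = (3/5)·x_2'/x_1' = p_1/p_2.
After buying the subsistence bundle (15, 8), a share 0.375 of the remaining income goes to x_1: x_1* = 15 + 0.375·(M − 15p_1 − 8p_2)/p_1.
Set x_1* = 17.1 in the demand function and solve for p_1: p_1 = 2.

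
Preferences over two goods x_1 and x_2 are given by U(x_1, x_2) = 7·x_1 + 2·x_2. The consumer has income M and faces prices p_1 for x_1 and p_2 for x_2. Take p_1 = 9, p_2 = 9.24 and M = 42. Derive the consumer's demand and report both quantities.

Perfect substitutes: compare marginal utility per dollar. 7/p_1 vs 2/p_2 → 0.7778 vs 0.2165.
x_1 gives more utility per dollar, so spend all income on x_1: x_1* = M/p_1, x_2* = 0.
Numerically: x_1* = 4.6667, x_2* = 0.

x_1* = 4.6667, x_2* = 0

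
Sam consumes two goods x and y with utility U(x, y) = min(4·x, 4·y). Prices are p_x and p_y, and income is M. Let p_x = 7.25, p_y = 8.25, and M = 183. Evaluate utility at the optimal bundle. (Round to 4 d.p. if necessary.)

Leontief preferences: the optimum is at the kink where x/4 = y/4, i.e. y = x.
Budget: p_x·x + p_y·x = M, so (4·p_x + 4·p_y)·x = 4·M.
Demand: x*(p_x,p_y,M) = 4·M/(4·p_x + 4·p_y), y* = 4·M/(4·p_x + 4·p_y).
Here 4·7.25 + 4·8.25 = 62, giving x* = 11.8065 and y* = 11.8065.
Utility at the optimum: U(11.8065, 11.8065) = 47.2258.

V = 47.2258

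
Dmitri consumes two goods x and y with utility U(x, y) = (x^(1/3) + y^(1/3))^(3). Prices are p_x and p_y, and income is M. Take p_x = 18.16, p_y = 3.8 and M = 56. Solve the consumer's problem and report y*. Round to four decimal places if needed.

MU_x ∝ x^(-2/3), MU_y ∝ y^(-2/3), so MRS = (y/x)^(2/3) = p_x/p_y.
Solve for the ratio: y/x = [p_x/p_y]^(1.5).
With the ratio pinned down, the budget gives x* = M/(p_x + p_y·(y/x)) and y* = (y/x)·x*.
Numerically y/x = 10.447163, so x* = 56/(18.16 + 3.8·10.447163) = 0.9679 and y* = 10.447163·0.9679 = 10.1115.

y* = 10.1115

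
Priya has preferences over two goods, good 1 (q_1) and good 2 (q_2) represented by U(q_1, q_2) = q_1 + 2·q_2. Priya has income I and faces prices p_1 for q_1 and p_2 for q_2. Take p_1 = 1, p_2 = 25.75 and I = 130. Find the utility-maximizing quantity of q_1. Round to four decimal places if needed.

Linear utility — the consumer picks whichever good has higher MU/price: 1/1 = 1 vs 2/25.75 = 0.0777.
q_1 gives more utility per dollar, so spend all income on q_1: q_1* = I/p_1, q_2* = 0.
Numerically: q_1* = 130, q_2* = 0.

q_1* = 130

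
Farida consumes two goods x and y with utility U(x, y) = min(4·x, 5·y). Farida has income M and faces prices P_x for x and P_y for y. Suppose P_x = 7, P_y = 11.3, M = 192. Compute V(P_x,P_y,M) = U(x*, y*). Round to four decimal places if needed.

V = 47.8803

Leontief preferences: the optimum is at the kink where x/5 = y/4, i.e. y = (4/5)·x.
Budget: P_x·x + P_y·(4/5)·x = M, so (5·P_x + 4·P_y)·x = 5·M.
Demand: x*(P_x,P_y,M) = 5·M/(5·P_x + 4·P_y), y* = 4·M/(5·P_x + 4·P_y).
Here 5·7 + 4·11.3 = 80.2, giving x* = 11.9701 and y* = 9.5761.
Utility at the optimum: U(11.9701, 9.5761) = 47.8803.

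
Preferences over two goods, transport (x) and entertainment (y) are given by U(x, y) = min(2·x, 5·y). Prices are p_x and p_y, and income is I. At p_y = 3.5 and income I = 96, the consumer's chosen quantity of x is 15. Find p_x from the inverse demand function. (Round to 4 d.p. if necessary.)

p_x = 5

With perfect complements, no substitution: consume in ratio x:y = 5:2.
Budget: p_x·x + p_y·(2/5)·x = I, so (5·p_x + 2·p_y)·x = 5·I.
Demand: x*(p_x,p_y,I) = 5·I/(5·p_x + 2·p_y), y* = 2·I/(5·p_x + 2·p_y).
Set x* = 15 in the demand function and solve for p_x: p_x = 5.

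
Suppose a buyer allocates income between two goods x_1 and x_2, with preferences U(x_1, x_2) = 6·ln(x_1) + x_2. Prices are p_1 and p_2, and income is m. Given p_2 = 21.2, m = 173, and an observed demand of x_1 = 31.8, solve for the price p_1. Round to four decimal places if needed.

p_1 = 4

Set MRS = p_1/p_2: (6/x_1)/1 = p_1/p_2.
So x_1*(p_1,p_2) = 6·p_2/p_1, independent of income; and x_2* = (m − 6·p_2)/p_2.
Set x_1* = 31.8 in the demand function and solve for p_1: p_1 = 4.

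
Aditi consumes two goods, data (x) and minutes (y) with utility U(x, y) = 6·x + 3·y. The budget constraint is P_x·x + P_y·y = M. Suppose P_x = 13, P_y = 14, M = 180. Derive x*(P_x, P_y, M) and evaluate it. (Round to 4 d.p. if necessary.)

x* = 13.8462

Perfect substitutes: compare marginal utility per dollar. 6/P_x vs 3/P_y → 0.4615 vs 0.2143.
x gives more utility per dollar, so spend all income on x: x* = M/P_x, y* = 0.
Numerically: x* = 13.8462, y* = 0.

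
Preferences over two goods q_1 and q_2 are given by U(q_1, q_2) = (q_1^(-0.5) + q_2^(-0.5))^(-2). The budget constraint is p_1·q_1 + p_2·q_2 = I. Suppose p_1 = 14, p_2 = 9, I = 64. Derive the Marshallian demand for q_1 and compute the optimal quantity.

From the CES first-order condition, (q_2/q_1)^(1.5) = p_1/p_2.
Hence q_2/q_1 = (p_1/p_2)^(1/(1.5)), i.e. raised to the 2/3 power.
With the ratio pinned down, the budget gives q_1* = I/(p_1 + p_2·(q_2/q_1)) and q_2* = (q_2/q_1)·q_1*.
Numerically q_2/q_1 = 1.342529, so q_1* = 64/(14 + 9·1.342529) = 2.4537.

q_1* = 2.4537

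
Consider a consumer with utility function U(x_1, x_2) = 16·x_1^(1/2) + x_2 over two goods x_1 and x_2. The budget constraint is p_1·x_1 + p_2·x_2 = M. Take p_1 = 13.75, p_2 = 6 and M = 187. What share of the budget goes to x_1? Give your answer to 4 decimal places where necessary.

share on x_1 = 0.8961

Plugging in: x_1* = (8·6/13.75)² = 12.1864, x_2* = 3.2394.
Expenditure on x_1: 13.75·12.1864 = 167.5636; share = 0.8961.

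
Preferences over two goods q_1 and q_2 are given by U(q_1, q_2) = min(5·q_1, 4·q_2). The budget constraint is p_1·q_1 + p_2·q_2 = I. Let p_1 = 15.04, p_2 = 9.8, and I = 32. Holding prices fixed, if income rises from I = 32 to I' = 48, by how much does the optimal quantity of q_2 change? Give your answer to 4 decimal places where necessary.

Leontief preferences: the optimum is at the kink where q_1/4 = q_2/5, i.e. q_2 = (5/4)·q_1.
Budget: p_1·q_1 + p_2·(5/4)·q_1 = I, so (4·p_1 + 5·p_2)·q_1 = 4·I.
Demand: q_1*(p_1,p_2,I) = 4·I/(4·p_1 + 5·p_2), q_2* = 5·I/(4·p_1 + 5·p_2).
Here 4·15.04 + 5·9.8 = 109.16, giving q_2* = 1.4657.
At I' = 48: q_2* = 2.1986. Change: 2.1986 − 1.4657 = 0.7329.

Δq_2* = 0.7329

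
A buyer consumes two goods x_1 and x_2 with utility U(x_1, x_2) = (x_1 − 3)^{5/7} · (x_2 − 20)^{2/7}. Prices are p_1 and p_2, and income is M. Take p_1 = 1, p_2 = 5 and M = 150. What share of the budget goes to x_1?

This is Cobb-Douglas in (x_1−3, x_2−20): tangency gives 5/7·p_2·(x_2−20) = 2/7·p_1·(x_1−3).
After buying the subsistence bundle (3, 20), a share 5/7 of the remaining income goes to x_1: x_1* = 3 + 5/7·(M − 3p_1 − 20p_2)/p_1.
Discretionary income = 150 − 3·1 − 20·5 = 47; x_1* = 3 + 5/7·47/1 = 36.5714; x_2* = 20 + 2/7·47/5 = 22.6857.
Expenditure on x_1: 1·36.5714 = 36.5714; share = 0.2438.

share on x_1 = 0.2438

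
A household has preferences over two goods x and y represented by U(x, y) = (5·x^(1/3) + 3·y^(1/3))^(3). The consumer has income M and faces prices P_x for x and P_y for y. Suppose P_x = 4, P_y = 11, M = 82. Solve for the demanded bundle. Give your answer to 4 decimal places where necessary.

MU_x ∝ 5·x^(-2/3), MU_y ∝ 3·y^(-2/3), so MRS = (5/3)·(y/x)^(2/3) = P_x/P_y.
Hence y/x = ((3/5)·P_x/P_y)^(1/(2/3)), i.e. raised to the 1.5 power.
With the ratio pinned down, the budget gives x* = M/(P_x + P_y·(y/x)) and y* = (y/x)·x*.
Numerically y/x = 0.101913, so x* = 82/(4 + 11·0.101913) = 16.0124 and y* = 0.101913·16.0124 = 1.6319.

x* = 16.0124, y* = 1.6319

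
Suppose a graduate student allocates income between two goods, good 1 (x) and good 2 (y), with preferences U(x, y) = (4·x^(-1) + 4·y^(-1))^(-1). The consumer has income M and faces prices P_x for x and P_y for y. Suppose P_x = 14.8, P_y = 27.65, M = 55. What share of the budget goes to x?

share on x = 0.4225

MU_x ∝ 4·x^(-2), MU_y ∝ 4·y^(-2), so MRS = (y/x)^(2) = P_x/P_y.
Solve for the ratio: y/x = [P_x/P_y]^(0.5).
Substitute y = (y/x)·x into the budget: x* = M/(P_x + P_y·(y/x)).
Numerically y/x = 0.731616, so x* = 55/(14.8 + 27.65·0.731616) = 1.5701 and y* = 0.731616·1.5701 = 1.1487.
Expenditure on x: 14.8·1.5701 = 23.2378; share = 0.4225.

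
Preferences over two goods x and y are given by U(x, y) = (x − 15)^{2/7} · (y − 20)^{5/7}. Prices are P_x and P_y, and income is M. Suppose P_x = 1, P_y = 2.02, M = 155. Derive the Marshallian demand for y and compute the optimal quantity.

y* = 55.2192

Let x' = x−15, y' = y−20. MRS = (2/5)·y'/x' = P_x/P_y.
Substituting into the budget: x* = 15 + 2/7·(M − 15·P_x − 20·P_y)/P_x, and y* = 20 + 5/7·(…)/P_y.
Discretionary income = 155 − 15·1 − 20·2.02 = 99.6; y* = 20 + 5/7·99.6/2.02 = 55.2192.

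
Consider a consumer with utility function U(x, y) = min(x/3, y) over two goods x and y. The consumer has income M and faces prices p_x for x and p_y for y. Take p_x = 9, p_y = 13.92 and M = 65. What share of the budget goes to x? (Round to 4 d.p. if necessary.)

share on x = 0.6598

Leontief preferences: the optimum is at the kink where x/3 = y/1, i.e. y = (1/3)·x.
Budget: p_x·x + p_y·(1/3)·x = M, so (3·p_x + p_y)·x = 3·M.
Demand: x*(p_x,p_y,M) = 3·M/(3·p_x + p_y), y* = M/(3·p_x + p_y).
Here 3·9 + 13.92 = 40.92, giving x* = 4.7654 and y* = 1.5885.
Expenditure on x: 9·4.7654 = 42.8886; share = 0.6598.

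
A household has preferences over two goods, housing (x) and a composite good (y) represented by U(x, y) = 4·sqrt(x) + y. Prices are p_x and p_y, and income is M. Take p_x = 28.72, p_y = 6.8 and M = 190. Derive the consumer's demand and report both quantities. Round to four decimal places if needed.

Set MRS = p_x/p_y: 2·x^(−1/2) = p_x/p_y.
Solve: √x = 2·p_y/p_x, so x*(p_x,p_y) = (2·p_y/p_x)², and y* = (M − p_x·x*)/p_y.
Plugging in: x* = (2·6.8/28.72)² = 0.2242, y* = 26.9941.

x* = 0.2242, y* = 26.9941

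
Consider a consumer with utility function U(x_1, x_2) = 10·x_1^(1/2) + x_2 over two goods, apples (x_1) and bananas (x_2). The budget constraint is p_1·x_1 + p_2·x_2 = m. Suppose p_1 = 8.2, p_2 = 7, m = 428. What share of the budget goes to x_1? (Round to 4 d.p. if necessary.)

Utility is quasi-linear in x_2; the FOC for x_1 is 5/√x_1 = p_1/p_2.
Thus x_1* = (5·p_2/p_1)² — independent of m — with the rest of income spent on x_2.
Plugging in: x_1* = (5·7/8.2)² = 18.2183, x_2* = 39.8014.
Expenditure on x_1: 8.2·18.2183 = 149.3902; share = 0.349.

share on x_1 = 0.349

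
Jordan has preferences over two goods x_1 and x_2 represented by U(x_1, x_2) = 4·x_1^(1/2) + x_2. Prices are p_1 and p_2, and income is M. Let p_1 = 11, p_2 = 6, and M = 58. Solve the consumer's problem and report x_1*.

Set MRS = p_1/p_2: 2·x_1^(−1/2) = p_1/p_2.
Thus x_1* = (2·p_2/p_1)² — independent of M — with the rest of income spent on x_2.
Plugging in: x_1* = (2·6/11)² = 1.1901.

x_1* = 1.1901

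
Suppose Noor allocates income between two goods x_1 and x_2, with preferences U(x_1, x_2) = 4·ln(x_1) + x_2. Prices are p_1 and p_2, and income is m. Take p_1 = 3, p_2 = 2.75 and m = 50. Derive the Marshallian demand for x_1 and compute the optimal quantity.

Set MRS = p_1/p_2: (4/x_1)/1 = p_1/p_2.
So x_1*(p_1,p_2) = 4·p_2/p_1, independent of income; and x_2* = (m − 4·p_2)/p_2.
At the given prices: x_1* = 4·2.75/3 = 3.6667.

x_1* = 3.6667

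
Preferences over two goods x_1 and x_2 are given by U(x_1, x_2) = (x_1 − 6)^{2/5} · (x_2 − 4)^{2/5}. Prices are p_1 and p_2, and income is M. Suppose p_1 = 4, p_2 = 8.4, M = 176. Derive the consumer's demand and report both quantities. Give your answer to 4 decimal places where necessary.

Discretionary income = 176 − 6·4 − 4·8.4 = 118.4; x_1* = 6 + 0.5·118.4/4 = 20.8; x_2* = 4 + 0.5·118.4/8.4 = 11.0476.

x_1* = 20.8, x_2* = 11.0476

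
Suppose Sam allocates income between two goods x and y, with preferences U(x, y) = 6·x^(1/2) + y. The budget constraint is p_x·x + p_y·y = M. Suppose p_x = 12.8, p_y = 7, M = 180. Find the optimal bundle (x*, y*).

x* = 2.6917, y* = 20.7924

Utility is quasi-linear in y; the FOC for x is 3/√x = p_x/p_y.
Solve: √x = 3·p_y/p_x, so x*(p_x,p_y) = (3·p_y/p_x)², and y* = (M − p_x·x*)/p_y.
Plugging in: x* = (3·7/12.8)² = 2.6917, y* = 20.7924.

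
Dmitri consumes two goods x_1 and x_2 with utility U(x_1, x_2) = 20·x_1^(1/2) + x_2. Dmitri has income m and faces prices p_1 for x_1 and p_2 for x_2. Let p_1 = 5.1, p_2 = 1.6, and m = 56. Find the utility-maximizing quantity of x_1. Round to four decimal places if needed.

x_1* = 9.8424

Set MRS = p_1/p_2: 10·x_1^(−1/2) = p_1/p_2.
Thus x_1* = (10·p_2/p_1)² — independent of m — with the rest of income spent on x_2.
Plugging in: x_1* = (10·1.6/5.1)² = 9.8424.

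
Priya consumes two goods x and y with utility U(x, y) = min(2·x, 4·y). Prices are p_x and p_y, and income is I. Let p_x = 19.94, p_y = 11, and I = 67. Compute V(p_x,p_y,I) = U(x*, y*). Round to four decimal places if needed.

With perfect complements, no substitution: consume in ratio x:y = 4:2.
Budget: p_x·x + p_y·(1/2)·x = I, so (4·p_x + 2·p_y)·x = 4·I.
Demand: x*(p_x,p_y,I) = 4·I/(4·p_x + 2·p_y), y* = 2·I/(4·p_x + 2·p_y).
Here 4·19.94 + 2·11 = 101.76, giving x* = 2.6336 and y* = 1.3168.
Utility at the optimum: U(2.6336, 1.3168) = 5.2673.

V = 5.2673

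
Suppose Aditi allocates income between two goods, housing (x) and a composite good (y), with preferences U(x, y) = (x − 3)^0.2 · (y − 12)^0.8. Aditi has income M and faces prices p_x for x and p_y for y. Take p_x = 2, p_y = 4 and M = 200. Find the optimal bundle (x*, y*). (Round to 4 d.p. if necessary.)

x* = 17.6, y* = 41.2

Let x' = x−3, y' = y−12. MRS = (1/4)·y'/x' = p_x/p_y.
After buying the subsistence bundle (3, 12), a share 0.2 of the remaining income goes to x: x* = 3 + 0.2·(M − 3p_x − 12p_y)/p_x.
Discretionary income = 200 − 3·2 − 12·4 = 146; x* = 3 + 0.2·146/2 = 17.6; y* = 12 + 0.8·146/4 = 41.2.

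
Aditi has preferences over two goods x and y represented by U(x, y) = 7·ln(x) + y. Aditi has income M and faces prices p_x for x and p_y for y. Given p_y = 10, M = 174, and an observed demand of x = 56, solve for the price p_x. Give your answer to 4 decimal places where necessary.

p_x = 1.25

MU_x = 7/x, MU_y = 1. Tangency: 7/x = p_x/p_y.
So x*(p_x,p_y) = 7·p_y/p_x, independent of income; and y* = (M − 7·p_y)/p_y.
Set x* = 56 in the demand function and solve for p_x: p_x = 1.25.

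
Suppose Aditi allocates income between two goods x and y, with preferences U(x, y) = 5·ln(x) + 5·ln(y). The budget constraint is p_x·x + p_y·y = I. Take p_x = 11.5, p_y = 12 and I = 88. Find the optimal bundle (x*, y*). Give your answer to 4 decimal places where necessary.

Demand: x*(p_x,p_y,I) = 0.5·I/p_x and y* = 0.5·I/p_y.
At p_x=11.5, p_y=12, I=88: x* = 0.5·88/11.5 = 3.8261, y* = 3.6667.

x* = 3.8261, y* = 3.6667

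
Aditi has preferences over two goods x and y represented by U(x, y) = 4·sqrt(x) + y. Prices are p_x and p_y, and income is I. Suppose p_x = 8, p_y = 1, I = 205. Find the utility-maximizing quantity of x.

x* = 0.0625

MU_x = 2/√x, MU_y = 1. Tangency: 2/√x = p_x/p_y.
Thus x* = (2·p_y/p_x)² — independent of I — with the rest of income spent on y.
Plugging in: x* = (2·1/8)² = 0.0625.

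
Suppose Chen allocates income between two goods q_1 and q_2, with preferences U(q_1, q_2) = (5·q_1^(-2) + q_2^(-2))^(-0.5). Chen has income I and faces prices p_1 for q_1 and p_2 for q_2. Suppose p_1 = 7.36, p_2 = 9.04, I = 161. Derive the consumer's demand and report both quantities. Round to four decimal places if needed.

q_1* = 13.0932, q_2* = 7.1498

MU_q_1 ∝ 5·q_1^(-3), MU_q_2 ∝ q_2^(-3), so MRS = 5·(q_2/q_1)^(3) = p_1/p_2.
Hence q_2/q_1 = ((1/5)·p_1/p_2)^(1/(3)), i.e. raised to the 1/3 power.
Substitute q_2 = (q_2/q_1)·q_1 into the budget: q_1* = I/(p_1 + p_2·(q_2/q_1)).
Numerically q_2/q_1 = 0.546068, so q_1* = 161/(7.36 + 9.04·0.546068) = 13.0932 and q_2* = 0.546068·13.0932 = 7.1498.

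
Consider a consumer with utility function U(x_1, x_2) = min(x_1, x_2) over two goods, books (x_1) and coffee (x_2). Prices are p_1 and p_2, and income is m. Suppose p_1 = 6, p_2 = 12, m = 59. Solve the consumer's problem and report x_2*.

With perfect complements, no substitution: consume in ratio x_1:x_2 = 1:1.
Budget: p_1·x_1 + p_2·x_1 = m, so (p_1 + p_2)·x_1 = m.
Demand: x_1*(p_1,p_2,m) = m/(p_1 + p_2), x_2* = m/(p_1 + p_2).
Here 6 + 12 = 18, giving x_2* = 3.2778.

x_2* = 3.2778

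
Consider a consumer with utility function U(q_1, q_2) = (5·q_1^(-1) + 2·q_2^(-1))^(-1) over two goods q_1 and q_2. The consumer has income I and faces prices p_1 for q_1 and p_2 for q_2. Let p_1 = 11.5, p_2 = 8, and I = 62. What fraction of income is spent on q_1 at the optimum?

Substitute q_2 = (q_2/q_1)·q_1 into the budget: q_1* = I/(p_1 + p_2·(q_2/q_1)).
Numerically q_2/q_1 = 0.758288, so q_1* = 62/(11.5 + 8·0.758288) = 3.5295 and q_2* = 0.758288·3.5295 = 2.6764.
Expenditure on q_1: 11.5·3.5295 = 40.5891; share = 0.6547.

share on q_1 = 0.6547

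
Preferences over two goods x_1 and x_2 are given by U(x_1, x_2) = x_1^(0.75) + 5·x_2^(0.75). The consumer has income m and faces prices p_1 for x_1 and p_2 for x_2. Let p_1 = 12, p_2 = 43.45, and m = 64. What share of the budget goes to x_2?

share on x_2 = 0.9294

MRS = MU_x_1/MU_x_2 = (1/5)·(x_2/x_1)^(0.25). Set equal to p_1/p_2.
Solve for the ratio: x_2/x_1 = [5·p_1/p_2]^(4).
With the ratio pinned down, the budget gives x_1* = m/(p_1 + p_2·(x_2/x_1)) and x_2* = (x_2/x_1)·x_1*.
Numerically x_2/x_1 = 3.636184, so x_1* = 64/(12 + 43.45·3.636184) = 0.3765 and x_2* = 3.636184·0.3765 = 1.369.
Expenditure on x_2: 43.45·1.369 = 59.4821; share = 0.9294.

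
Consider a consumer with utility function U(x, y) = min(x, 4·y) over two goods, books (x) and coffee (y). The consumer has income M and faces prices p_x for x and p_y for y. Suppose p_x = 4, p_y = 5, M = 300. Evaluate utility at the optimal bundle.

V = 57.1429

With perfect complements, no substitution: consume in ratio x:y = 4:1.
Budget: p_x·x + p_y·(1/4)·x = M, so (4·p_x + p_y)·x = 4·M.
Demand: x*(p_x,p_y,M) = 4·M/(4·p_x + p_y), y* = M/(4·p_x + p_y).
Here 4·4 + 5 = 21, giving x* = 57.1429 and y* = 14.2857.
Utility at the optimum: U(57.1429, 14.2857) = 57.1429.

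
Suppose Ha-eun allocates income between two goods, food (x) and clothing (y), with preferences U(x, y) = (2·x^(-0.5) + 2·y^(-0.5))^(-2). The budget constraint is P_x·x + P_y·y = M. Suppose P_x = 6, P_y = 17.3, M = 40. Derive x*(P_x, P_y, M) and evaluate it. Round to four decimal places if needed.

Substitute y = (y/x)·x into the budget: x* = M/(P_x + P_y·(y/x)).
Numerically y/x = 0.493632, so x* = 40/(6 + 17.3·0.493632) = 2.7511.

x* = 2.7511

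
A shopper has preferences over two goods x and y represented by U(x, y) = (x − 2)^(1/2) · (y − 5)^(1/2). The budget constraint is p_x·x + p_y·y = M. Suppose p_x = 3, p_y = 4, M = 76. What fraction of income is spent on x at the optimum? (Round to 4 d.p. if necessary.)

Let x' = x−2, y' = y−5. MRS = y'/x' = p_x/p_y.
After buying the subsistence bundle (2, 5), a share 0.5 of the remaining income goes to x: x* = 2 + 0.5·(M − 2p_x − 5p_y)/p_x.
Discretionary income = 76 − 2·3 − 5·4 = 50; x* = 2 + 0.5·50/3 = 10.3333; y* = 5 + 0.5·50/4 = 11.25.
Expenditure on x: 3·10.3333 = 31; share = 0.4079.

share on x = 0.4079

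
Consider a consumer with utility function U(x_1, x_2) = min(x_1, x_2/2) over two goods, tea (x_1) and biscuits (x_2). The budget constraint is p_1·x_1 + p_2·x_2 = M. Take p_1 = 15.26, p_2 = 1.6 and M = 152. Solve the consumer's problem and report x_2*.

x_2* = 16.468

Leontief preferences: the optimum is at the kink where x_1/1 = x_2/2, i.e. x_2 = 2·x_1.
Budget: p_1·x_1 + p_2·2·x_1 = M, so (p_1 + 2·p_2)·x_1 = M.
Demand: x_1*(p_1,p_2,M) = M/(p_1 + 2·p_2), x_2* = 2·M/(p_1 + 2·p_2).
Here 15.26 + 2·1.6 = 18.46, giving x_2* = 16.468.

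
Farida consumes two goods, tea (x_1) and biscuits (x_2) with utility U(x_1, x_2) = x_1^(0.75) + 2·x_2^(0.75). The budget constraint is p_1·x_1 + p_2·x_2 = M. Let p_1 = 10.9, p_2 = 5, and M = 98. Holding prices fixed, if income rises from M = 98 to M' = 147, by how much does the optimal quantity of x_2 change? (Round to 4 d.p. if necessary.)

MRS = MU_x_1/MU_x_2 = (1/2)·(x_2/x_1)^(0.25). Set equal to p_1/p_2.
Solve for the ratio: x_2/x_1 = [2·p_1/p_2]^(4).
Substitute x_2 = (x_2/x_1)·x_1 into the budget: x_1* = M/(p_1 + p_2·(x_2/x_1)).
Numerically x_2/x_1 = 361.364892, so x_1* = 98/(10.9 + 5·361.364892) = 0.0539 and x_2* = 361.364892·0.0539 = 19.4825.
At M' = 147: x_2* = 29.2237. Change: 29.2237 − 19.4825 = 9.7412.

Δx_2* = 9.7412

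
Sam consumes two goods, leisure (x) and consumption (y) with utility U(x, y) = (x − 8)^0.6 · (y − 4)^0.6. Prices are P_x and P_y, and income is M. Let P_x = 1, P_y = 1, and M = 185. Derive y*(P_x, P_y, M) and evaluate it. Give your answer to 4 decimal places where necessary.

Let x' = x−8, y' = y−4. MRS = y'/x' = P_x/P_y.
After buying the subsistence bundle (8, 4), a share 0.5 of the remaining income goes to x: x* = 8 + 0.5·(M − 8P_x − 4P_y)/P_x.
Discretionary income = 185 − 8·1 − 4·1 = 173; y* = 4 + 0.5·173/1 = 90.5.

y* = 90.5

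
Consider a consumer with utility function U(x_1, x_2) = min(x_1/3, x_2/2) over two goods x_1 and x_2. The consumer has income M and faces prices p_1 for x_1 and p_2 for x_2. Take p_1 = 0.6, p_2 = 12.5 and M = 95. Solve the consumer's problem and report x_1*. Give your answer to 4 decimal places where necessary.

Demand: x_1*(p_1,p_2,M) = 3·M/(3·p_1 + 2·p_2), x_2* = 2·M/(3·p_1 + 2·p_2).
Here 3·0.6 + 2·12.5 = 26.8, giving x_1* = 10.6343.

x_1* = 10.6343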